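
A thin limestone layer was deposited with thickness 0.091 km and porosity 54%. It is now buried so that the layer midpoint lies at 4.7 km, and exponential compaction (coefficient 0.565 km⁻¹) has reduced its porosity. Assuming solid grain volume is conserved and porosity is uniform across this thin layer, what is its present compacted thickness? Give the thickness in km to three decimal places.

Porosity at 4.7 km: φ = 0.54·exp(−0.565×4.7) = 0.0379
Solid-volume conservation: h(1−φ) = h₀(1−φ₀) ⇒ h = h₀·(1−φ₀)/(1−φ)
h = 0.091 × (1 − 0.54)/(1 − 0.0379) = 0.091 × 0.4781 = 0.0435 km

0.044 km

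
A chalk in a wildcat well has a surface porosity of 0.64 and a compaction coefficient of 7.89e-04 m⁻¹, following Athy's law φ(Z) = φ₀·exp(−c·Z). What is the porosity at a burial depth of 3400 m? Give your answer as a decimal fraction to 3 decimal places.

Working in km (1 km = 1000 m; c in km⁻¹ = c in m⁻¹ × 1000):
φ = φ₀·exp(−c·Z) = 0.64 × exp(−0.789 × 3.4) = 0.64 × exp(−2.683)
  = 0.64 × 0.0684 = 0.0438

0.044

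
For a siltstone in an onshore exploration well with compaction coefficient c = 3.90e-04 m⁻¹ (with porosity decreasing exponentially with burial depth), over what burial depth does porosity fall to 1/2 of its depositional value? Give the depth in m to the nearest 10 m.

1780 m

Working in km (1 km = 1000 m; c in km⁻¹ = c in m⁻¹ × 1000):
n/n₀ = 1/2 ⇒ exp(−c·z) = 1/2 ⇒ z = ln(2) / c
z = 0.6931 / 0.39 = 1.777 km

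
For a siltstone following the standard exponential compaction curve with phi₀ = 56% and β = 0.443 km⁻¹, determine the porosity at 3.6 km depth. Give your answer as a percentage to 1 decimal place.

11.4%

phi = phi₀·exp(−β·z) = 0.56 × exp(−0.443 × 3.6) = 0.56 × exp(−1.595)
  = 0.56 × 0.2029 = 0.1137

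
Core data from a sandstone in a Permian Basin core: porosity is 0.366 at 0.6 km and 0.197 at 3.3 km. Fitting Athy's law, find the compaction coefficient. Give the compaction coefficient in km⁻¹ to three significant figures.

0.229 km⁻¹

Athy: φ(d) = φ₀ e^(−cd) ⇒ φ₁/φ₂ = e^{c(d₂−d₁)} ⇒ c = ln(φ₁/φ₂)/(d₂−d₁)
c = ln(0.366/0.197) / (3.3 − 0.6) = ln(1.858) / 2.7 = 0.6194 / 2.7 = 0.2294 km⁻¹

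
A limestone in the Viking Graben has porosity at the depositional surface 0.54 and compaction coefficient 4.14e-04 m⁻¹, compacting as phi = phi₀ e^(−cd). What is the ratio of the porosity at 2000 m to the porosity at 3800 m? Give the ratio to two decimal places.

Working in km (1 km = 1000 m; c in km⁻¹ = c in m⁻¹ × 1000):
phi(d₁)/phi(d₂) = e^(−c·d₁)/e^(−c·d₂) = e^{c(d₂−d₁)}
= exp(0.414 × 1.8) = exp(0.7452) = 2.1069

2.11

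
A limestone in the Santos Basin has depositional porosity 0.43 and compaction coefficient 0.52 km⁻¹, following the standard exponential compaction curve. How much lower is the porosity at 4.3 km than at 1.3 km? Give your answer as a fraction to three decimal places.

0.173

φ(1.3) = 0.43·e^(−0.52×1.3) = 0.2187
φ(4.3) = 0.43·e^(−0.52×4.3) = 0.0460
Δφ = 0.2187 − 0.0460 = 0.1728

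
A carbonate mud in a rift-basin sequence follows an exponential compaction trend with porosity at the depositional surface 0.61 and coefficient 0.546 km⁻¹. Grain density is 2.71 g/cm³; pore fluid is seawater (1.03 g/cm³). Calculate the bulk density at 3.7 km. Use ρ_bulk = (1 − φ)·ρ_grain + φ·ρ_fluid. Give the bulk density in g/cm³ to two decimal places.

Porosity at depth: n = 0.61·exp(−0.546×3.7) = 0.61×0.1326 = 0.0809
Bulk density: ρ_b = (1−n)ρ_g + n·ρ_f = 0.9191×2.71 + 0.0809×1.03
       = 2.491 + 0.083 = 2.574 g/cm³

2.57 g/cm³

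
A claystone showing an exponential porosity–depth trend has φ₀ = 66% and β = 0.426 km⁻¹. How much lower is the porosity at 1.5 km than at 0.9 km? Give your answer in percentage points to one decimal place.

φ(0.9) = 0.66·e^(−0.426×0.9) = 0.4498
φ(1.5) = 0.66·e^(−0.426×1.5) = 0.3484
Δφ = 0.4498 − 0.3484 = 0.1015

10.1 percentage points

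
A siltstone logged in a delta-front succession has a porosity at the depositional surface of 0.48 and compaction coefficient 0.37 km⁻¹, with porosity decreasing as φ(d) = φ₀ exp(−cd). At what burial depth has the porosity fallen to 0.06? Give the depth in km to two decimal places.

5.62 km

Invert Athy's law: d = ln(φ₀/φ) / c
d = ln(0.48/0.06) / 0.37 = ln(8) / 0.37 = 2.0794 / 0.37 = 5.620 km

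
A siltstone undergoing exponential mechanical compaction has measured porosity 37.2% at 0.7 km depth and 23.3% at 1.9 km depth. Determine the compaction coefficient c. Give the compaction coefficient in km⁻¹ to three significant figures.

Athy: φ(z) = φ₀ e^(−cz) ⇒ φ₁/φ₂ = e^{c(z₂−z₁)} ⇒ c = ln(φ₁/φ₂)/(z₂−z₁)
c = ln(0.372/0.233) / (1.9 − 0.7) = ln(1.597) / 1.2 = 0.4679 / 1.2 = 0.3899 km⁻¹

0.390 km⁻¹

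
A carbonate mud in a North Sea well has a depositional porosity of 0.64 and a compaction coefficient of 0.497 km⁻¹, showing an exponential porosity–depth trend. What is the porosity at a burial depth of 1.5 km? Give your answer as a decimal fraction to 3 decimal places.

n = n₀·exp(−c·Z) = 0.64 × exp(−0.497 × 1.5) = 0.64 × exp(−0.7455)
  = 0.64 × 0.4745 = 0.3037

0.304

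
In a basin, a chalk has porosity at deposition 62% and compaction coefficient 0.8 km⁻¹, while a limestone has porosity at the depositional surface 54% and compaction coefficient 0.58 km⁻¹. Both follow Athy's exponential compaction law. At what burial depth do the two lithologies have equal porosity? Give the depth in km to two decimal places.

0.63 km

Set phi₀ₐ e^(−βₐZ) = phi₀ᵦ e^(−βᵦZ) ⇒ ln(phi₀ₐ/phi₀ᵦ) = (βₐ − βᵦ)·Z
Z = ln(0.62/0.54) / (0.8 − 0.58) = 0.1382 / 0.22 = 0.628 km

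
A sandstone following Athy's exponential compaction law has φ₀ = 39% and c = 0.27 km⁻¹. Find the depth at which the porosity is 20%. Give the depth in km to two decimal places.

2.47 km

Invert Athy's law: d = ln(φ₀/φ) / c
d = ln(0.39/0.2) / 0.27 = ln(1.95) / 0.27 = 0.6678 / 0.27 = 2.473 km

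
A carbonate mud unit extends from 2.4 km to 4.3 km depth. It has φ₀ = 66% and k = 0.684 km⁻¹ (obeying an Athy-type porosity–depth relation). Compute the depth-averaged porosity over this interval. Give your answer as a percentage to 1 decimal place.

⟨φ⟩ = (1/(Z₂−Z₁)) ∫ φ₀ e^(−kZ) dZ = φ₀·(e^(−k·Z₁) − e^(−k·Z₂)) / (k·(Z₂−Z₁))
e^(−0.684×2.4) = 0.1937; e^(−0.684×4.3) = 0.0528
⟨φ⟩ = 0.66 × (0.1937 − 0.0528) / (0.684 × 1.9) = 0.66 × 0.1084 = 0.0715

7.2%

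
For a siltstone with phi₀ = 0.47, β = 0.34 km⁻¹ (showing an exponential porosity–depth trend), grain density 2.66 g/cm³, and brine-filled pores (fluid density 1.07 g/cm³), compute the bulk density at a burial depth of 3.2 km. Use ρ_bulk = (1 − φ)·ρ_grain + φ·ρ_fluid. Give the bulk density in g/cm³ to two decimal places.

2.41 g/cm³

Porosity at depth: phi = 0.47·exp(−0.34×3.2) = 0.47×0.3369 = 0.1583
Bulk density: ρ_b = (1−phi)ρ_g + phi·ρ_f = 0.8417×2.66 + 0.1583×1.07
       = 2.239 + 0.169 = 2.408 g/cm³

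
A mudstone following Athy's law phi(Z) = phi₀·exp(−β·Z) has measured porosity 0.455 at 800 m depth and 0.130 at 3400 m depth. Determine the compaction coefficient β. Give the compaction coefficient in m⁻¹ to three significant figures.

0.000482 m⁻¹

Working in km (1 km = 1000 m; β in km⁻¹ = β in m⁻¹ × 1000):
Athy: phi(Z) = phi₀ e^(−βZ) ⇒ phi₁/phi₂ = e^{β(Z₂−Z₁)} ⇒ β = ln(phi₁/phi₂)/(Z₂−Z₁)
β = ln(0.455/0.13) / (3.4 − 0.8) = ln(3.5) / 2.6 = 1.2528 / 2.6 = 0.4818 km⁻¹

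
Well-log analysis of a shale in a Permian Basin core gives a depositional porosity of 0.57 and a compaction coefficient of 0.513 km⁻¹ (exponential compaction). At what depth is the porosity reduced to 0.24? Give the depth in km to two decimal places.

1.69 km

Invert Athy's law: Z = ln(φ₀/φ) / c
Z = ln(0.57/0.24) / 0.513 = ln(2.375) / 0.513 = 0.8650 / 0.513 = 1.686 km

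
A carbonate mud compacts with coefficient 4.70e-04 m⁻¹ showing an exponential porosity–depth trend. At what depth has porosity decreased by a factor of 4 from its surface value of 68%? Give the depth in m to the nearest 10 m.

2950 m

Working in km (1 km = 1000 m; k in km⁻¹ = k in m⁻¹ × 1000):
n/n₀ = 1/4 ⇒ exp(−k·z) = 1/4 ⇒ z = ln(4) / k
z = 1.3863 / 0.47 = 2.950 km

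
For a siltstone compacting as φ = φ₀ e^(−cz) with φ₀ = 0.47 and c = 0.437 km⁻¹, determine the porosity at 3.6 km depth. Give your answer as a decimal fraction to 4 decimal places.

0.0975

φ = φ₀·exp(−c·z) = 0.47 × exp(−0.437 × 3.6) = 0.47 × exp(−1.573)
  = 0.47 × 0.2074 = 0.0975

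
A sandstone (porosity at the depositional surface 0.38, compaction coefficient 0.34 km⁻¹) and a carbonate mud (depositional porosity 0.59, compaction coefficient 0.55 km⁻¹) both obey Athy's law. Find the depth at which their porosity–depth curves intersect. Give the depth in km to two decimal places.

Set φ₀ₐ e^(−cₐZ) = φ₀ᵦ e^(−cᵦZ) ⇒ ln(φ₀ₐ/φ₀ᵦ) = (cₐ − cᵦ)·Z
Z = ln(0.38/0.59) / (0.34 − 0.55) = -0.4400 / -0.21 = 2.095 km

2.10 km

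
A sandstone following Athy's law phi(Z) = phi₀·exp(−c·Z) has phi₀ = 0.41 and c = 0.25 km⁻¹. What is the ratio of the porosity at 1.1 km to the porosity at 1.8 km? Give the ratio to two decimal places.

phi(Z₁)/phi(Z₂) = e^(−c·Z₁)/e^(−c·Z₂) = e^{c(Z₂−Z₁)}
= exp(0.25 × 0.7) = exp(0.175) = 1.1912

1.19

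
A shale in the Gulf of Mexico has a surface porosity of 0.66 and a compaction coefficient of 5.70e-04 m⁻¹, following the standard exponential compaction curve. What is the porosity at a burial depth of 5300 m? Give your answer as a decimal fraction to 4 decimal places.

Working in km (1 km = 1000 m; c in km⁻¹ = c in m⁻¹ × 1000):
n = n₀·exp(−c·Z) = 0.66 × exp(−0.57 × 5.3) = 0.66 × exp(−3.021)
  = 0.66 × 0.0488 = 0.0322

0.0322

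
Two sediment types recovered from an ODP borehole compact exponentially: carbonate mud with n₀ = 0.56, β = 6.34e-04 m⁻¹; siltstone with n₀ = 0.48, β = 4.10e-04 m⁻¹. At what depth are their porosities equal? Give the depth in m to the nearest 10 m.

Working in km (1 km = 1000 m; β in km⁻¹ = β in m⁻¹ × 1000):
Set n₀ₐ e^(−βₐd) = n₀ᵦ e^(−βᵦd) ⇒ ln(n₀ₐ/n₀ᵦ) = (βₐ − βᵦ)·d
d = ln(0.56/0.48) / (0.634 − 0.41) = 0.1542 / 0.224 = 0.688 km

690 m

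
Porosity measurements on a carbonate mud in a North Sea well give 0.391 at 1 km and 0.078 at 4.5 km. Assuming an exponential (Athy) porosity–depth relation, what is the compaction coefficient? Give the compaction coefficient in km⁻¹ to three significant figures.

Athy: φ(Z) = φ₀ e^(−cZ) ⇒ φ₁/φ₂ = e^{c(Z₂−Z₁)} ⇒ c = ln(φ₁/φ₂)/(Z₂−Z₁)
c = ln(0.391/0.078) / (4.5 − 1) = ln(5.013) / 3.5 = 1.6120 / 3.5 = 0.4606 km⁻¹

0.461 km⁻¹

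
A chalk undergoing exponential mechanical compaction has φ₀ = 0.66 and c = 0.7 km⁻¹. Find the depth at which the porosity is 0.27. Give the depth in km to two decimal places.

Invert Athy's law: d = ln(φ₀/φ) / c
d = ln(0.66/0.27) / 0.7 = ln(2.444) / 0.7 = 0.8938 / 0.7 = 1.277 km

1.28 km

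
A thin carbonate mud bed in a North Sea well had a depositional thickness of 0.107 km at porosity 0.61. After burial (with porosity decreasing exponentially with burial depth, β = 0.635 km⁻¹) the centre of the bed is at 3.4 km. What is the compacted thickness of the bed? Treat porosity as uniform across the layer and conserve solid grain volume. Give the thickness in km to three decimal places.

Porosity at 3.4 km: φ = 0.61·exp(−0.635×3.4) = 0.0704
Solid-volume conservation: h(1−φ) = h₀(1−φ₀) ⇒ h = h₀·(1−φ₀)/(1−φ)
h = 0.107 × (1 − 0.61)/(1 − 0.0704) = 0.107 × 0.4195 = 0.0449 km

0.045 km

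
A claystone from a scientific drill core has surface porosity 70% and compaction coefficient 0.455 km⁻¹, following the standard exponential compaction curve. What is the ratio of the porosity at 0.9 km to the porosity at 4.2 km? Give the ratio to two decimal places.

4.49

n(Z₁)/n(Z₂) = e^(−β·Z₁)/e^(−β·Z₂) = e^{β(Z₂−Z₁)}
= exp(0.455 × 3.3) = exp(1.502) = 4.4884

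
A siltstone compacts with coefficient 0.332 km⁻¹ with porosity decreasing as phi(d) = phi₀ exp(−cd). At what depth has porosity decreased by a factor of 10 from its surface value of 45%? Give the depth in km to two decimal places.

phi/phi₀ = 1/10 ⇒ exp(−c·d) = 1/10 ⇒ d = ln(10) / c
d = 2.3026 / 0.332 = 6.935 km

6.94 km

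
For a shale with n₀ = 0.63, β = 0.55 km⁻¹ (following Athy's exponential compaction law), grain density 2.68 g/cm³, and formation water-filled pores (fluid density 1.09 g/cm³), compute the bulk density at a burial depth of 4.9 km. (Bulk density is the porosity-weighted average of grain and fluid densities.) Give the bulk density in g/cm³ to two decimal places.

2.61 g/cm³

Porosity at depth: n = 0.63·exp(−0.55×4.9) = 0.63×0.0675 = 0.0426
Bulk density: ρ_b = (1−n)ρ_g + n·ρ_f = 0.9574×2.68 + 0.0426×1.09
       = 2.566 + 0.046 = 2.612 g/cm³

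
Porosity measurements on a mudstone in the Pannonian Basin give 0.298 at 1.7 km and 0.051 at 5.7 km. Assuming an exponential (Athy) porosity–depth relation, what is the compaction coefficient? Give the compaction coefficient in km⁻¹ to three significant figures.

0.441 km⁻¹

Athy: n(z) = n₀ e^(−cz) ⇒ n₁/n₂ = e^{c(z₂−z₁)} ⇒ c = ln(n₁/n₂)/(z₂−z₁)
c = ln(0.298/0.051) / (5.7 − 1.7) = ln(5.843) / 4 = 1.7653 / 4 = 0.4413 km⁻¹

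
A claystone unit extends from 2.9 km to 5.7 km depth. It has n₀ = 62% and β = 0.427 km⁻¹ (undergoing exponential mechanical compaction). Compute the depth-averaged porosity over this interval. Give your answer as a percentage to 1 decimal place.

⟨n⟩ = (1/(z₂−z₁)) ∫ n₀ e^(−βz) dz = n₀·(e^(−β·z₁) − e^(−β·z₂)) / (β·(z₂−z₁))
e^(−0.427×2.9) = 0.2899; e^(−0.427×5.7) = 0.0877
⟨n⟩ = 0.62 × (0.2899 − 0.0877) / (0.427 × 2.8) = 0.62 × 0.1691 = 0.1048

10.5%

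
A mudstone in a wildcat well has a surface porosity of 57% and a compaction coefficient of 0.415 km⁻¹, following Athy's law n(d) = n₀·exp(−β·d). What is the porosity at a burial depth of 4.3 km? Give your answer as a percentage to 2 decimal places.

n = n₀·exp(−β·d) = 0.57 × exp(−0.415 × 4.3) = 0.57 × exp(−1.784)
  = 0.57 × 0.1679 = 0.0957

9.57%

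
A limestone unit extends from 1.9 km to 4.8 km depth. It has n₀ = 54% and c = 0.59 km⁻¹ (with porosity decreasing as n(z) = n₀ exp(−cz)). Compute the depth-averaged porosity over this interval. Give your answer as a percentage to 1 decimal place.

8.4%

⟨n⟩ = (1/(z₂−z₁)) ∫ n₀ e^(−cz) dz = n₀·(e^(−c·z₁) − e^(−c·z₂)) / (c·(z₂−z₁))
e^(−0.59×1.9) = 0.3260; e^(−0.59×4.8) = 0.0589
⟨n⟩ = 0.54 × (0.3260 − 0.0589) / (0.59 × 2.9) = 0.54 × 0.1561 = 0.0843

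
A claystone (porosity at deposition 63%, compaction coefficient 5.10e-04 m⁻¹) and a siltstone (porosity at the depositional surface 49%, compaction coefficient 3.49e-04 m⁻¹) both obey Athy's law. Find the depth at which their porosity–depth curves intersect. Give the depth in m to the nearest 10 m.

Working in km (1 km = 1000 m; c in km⁻¹ = c in m⁻¹ × 1000):
Set phi₀ₐ e^(−cₐz) = phi₀ᵦ e^(−cᵦz) ⇒ ln(phi₀ₐ/phi₀ᵦ) = (cₐ − cᵦ)·z
z = ln(0.63/0.49) / (0.51 − 0.349) = 0.2513 / 0.161 = 1.561 km

1560 m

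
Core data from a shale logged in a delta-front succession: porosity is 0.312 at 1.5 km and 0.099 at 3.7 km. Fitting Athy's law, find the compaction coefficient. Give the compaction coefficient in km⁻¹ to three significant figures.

Athy: phi(Z) = phi₀ e^(−cZ) ⇒ phi₁/phi₂ = e^{c(Z₂−Z₁)} ⇒ c = ln(phi₁/phi₂)/(Z₂−Z₁)
c = ln(0.312/0.099) / (3.7 − 1.5) = ln(3.152) / 2.2 = 1.1479 / 2.2 = 0.5218 km⁻¹

0.522 km⁻¹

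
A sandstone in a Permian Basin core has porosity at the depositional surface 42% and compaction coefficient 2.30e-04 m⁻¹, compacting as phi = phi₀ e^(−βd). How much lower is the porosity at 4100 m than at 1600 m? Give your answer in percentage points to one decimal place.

Working in km (1 km = 1000 m; β in km⁻¹ = β in m⁻¹ × 1000):
phi(1.6) = 0.42·e^(−0.23×1.6) = 0.2907
phi(4.1) = 0.42·e^(−0.23×4.1) = 0.1636
Δphi = 0.2907 − 0.1636 = 0.1271

12.7 percentage points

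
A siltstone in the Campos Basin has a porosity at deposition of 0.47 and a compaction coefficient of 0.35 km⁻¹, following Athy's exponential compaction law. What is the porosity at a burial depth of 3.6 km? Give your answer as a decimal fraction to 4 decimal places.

0.1333

phi = phi₀·exp(−β·z) = 0.47 × exp(−0.35 × 3.6) = 0.47 × exp(−1.26)
  = 0.47 × 0.2837 = 0.1333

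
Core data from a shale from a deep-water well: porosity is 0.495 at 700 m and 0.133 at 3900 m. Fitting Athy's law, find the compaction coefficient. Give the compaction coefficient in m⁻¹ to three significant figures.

0.000411 m⁻¹

Working in km (1 km = 1000 m; c in km⁻¹ = c in m⁻¹ × 1000):
Athy: n(z) = n₀ e^(−cz) ⇒ n₁/n₂ = e^{c(z₂−z₁)} ⇒ c = ln(n₁/n₂)/(z₂−z₁)
c = ln(0.495/0.133) / (3.9 − 0.7) = ln(3.722) / 3.2 = 1.3142 / 3.2 = 0.4107 km⁻¹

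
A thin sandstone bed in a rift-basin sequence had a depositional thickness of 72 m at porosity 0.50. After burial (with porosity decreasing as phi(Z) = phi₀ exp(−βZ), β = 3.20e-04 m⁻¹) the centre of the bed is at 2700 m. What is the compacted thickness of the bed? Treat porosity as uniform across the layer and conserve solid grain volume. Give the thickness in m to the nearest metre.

Working in km (1 km = 1000 m; β in km⁻¹ = β in m⁻¹ × 1000):
Porosity at 2.7 km: phi = 0.5·exp(−0.32×2.7) = 0.2107
Solid-volume conservation: h(1−phi) = h₀(1−phi₀) ⇒ h = h₀·(1−phi₀)/(1−phi)
h = 0.072 × (1 − 0.5)/(1 − 0.2107) = 0.072 × 0.6335 = 0.0456 km

46 m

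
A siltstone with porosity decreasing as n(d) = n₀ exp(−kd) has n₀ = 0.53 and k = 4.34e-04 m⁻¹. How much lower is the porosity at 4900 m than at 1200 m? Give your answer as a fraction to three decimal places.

Working in km (1 km = 1000 m; k in km⁻¹ = k in m⁻¹ × 1000):
n(1.2) = 0.53·e^(−0.434×1.2) = 0.3148
n(4.9) = 0.53·e^(−0.434×4.9) = 0.0632
Δn = 0.3148 − 0.0632 = 0.2516

0.252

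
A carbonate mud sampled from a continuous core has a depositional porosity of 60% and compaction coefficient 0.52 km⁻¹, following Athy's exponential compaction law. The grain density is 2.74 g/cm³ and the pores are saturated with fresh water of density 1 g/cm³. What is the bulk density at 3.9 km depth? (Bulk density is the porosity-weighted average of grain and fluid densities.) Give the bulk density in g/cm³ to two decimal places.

Porosity at depth: phi = 0.6·exp(−0.52×3.9) = 0.6×0.1316 = 0.0790
Bulk density: ρ_b = (1−phi)ρ_g + phi·ρ_f = 0.9210×2.74 + 0.0790×1
       = 2.524 + 0.079 = 2.603 g/cm³

2.60 g/cm³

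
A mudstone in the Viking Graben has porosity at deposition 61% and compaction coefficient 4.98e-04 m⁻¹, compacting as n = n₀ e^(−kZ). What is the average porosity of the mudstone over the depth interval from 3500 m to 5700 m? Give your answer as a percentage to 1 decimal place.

6.5%

Working in km (1 km = 1000 m; k in km⁻¹ = k in m⁻¹ × 1000):
⟨n⟩ = (1/(Z₂−Z₁)) ∫ n₀ e^(−kZ) dZ = n₀·(e^(−k·Z₁) − e^(−k·Z₂)) / (k·(Z₂−Z₁))
e^(−0.498×3.5) = 0.1750; e^(−0.498×5.7) = 0.0585
⟨n⟩ = 0.61 × (0.1750 − 0.0585) / (0.498 × 2.2) = 0.61 × 0.1063 = 0.0649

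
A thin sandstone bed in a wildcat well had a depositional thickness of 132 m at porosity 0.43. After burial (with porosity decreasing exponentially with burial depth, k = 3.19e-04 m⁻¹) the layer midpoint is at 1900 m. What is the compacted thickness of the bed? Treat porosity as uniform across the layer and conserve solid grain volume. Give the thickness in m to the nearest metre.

98 m

Working in km (1 km = 1000 m; k in km⁻¹ = k in m⁻¹ × 1000):
Porosity at 1.9 km: n = 0.43·exp(−0.319×1.9) = 0.2346
Solid-volume conservation: h(1−n) = h₀(1−n₀) ⇒ h = h₀·(1−n₀)/(1−n)
h = 0.132 × (1 − 0.43)/(1 − 0.2346) = 0.132 × 0.7447 = 0.0983 km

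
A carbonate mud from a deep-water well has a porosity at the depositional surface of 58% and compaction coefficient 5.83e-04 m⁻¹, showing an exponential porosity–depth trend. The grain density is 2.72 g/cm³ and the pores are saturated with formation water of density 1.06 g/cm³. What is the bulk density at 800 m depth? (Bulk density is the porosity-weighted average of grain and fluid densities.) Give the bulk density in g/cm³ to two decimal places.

2.12 g/cm³

Working in km (1 km = 1000 m; β in km⁻¹ = β in m⁻¹ × 1000):
Porosity at depth: phi = 0.58·exp(−0.583×0.8) = 0.58×0.6273 = 0.3638
Bulk density: ρ_b = (1−phi)ρ_g + phi·ρ_f = 0.6362×2.72 + 0.3638×1.06
       = 1.730 + 0.386 = 2.116 g/cm³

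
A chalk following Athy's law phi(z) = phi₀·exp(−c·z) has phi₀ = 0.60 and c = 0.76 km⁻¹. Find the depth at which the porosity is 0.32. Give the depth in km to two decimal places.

Invert Athy's law: z = ln(phi₀/phi) / c
z = ln(0.6/0.32) / 0.76 = ln(1.875) / 0.76 = 0.6286 / 0.76 = 0.827 km

0.83 km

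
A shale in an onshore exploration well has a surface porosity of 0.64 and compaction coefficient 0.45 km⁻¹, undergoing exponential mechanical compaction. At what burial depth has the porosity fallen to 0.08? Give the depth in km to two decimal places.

Invert Athy's law: d = ln(n₀/n) / c
d = ln(0.64/0.08) / 0.45 = ln(8) / 0.45 = 2.0794 / 0.45 = 4.621 km

4.62 km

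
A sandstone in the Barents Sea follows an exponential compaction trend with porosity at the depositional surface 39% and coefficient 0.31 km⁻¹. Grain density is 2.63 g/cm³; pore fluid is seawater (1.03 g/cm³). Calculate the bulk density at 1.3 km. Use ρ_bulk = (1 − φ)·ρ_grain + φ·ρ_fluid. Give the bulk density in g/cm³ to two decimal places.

2.21 g/cm³

Porosity at depth: φ = 0.39·exp(−0.31×1.3) = 0.39×0.6683 = 0.2606
Bulk density: ρ_b = (1−φ)ρ_g + φ·ρ_f = 0.7394×2.63 + 0.2606×1.03
       = 1.945 + 0.268 = 2.213 g/cm³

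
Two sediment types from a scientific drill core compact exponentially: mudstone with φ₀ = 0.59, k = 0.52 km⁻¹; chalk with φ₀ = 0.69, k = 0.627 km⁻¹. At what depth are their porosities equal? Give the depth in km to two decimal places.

Set φ₀ₐ e^(−kₐZ) = φ₀ᵦ e^(−kᵦZ) ⇒ ln(φ₀ₐ/φ₀ᵦ) = (kₐ − kᵦ)·Z
Z = ln(0.59/0.69) / (0.52 − 0.627) = -0.1566 / -0.107 = 1.463 km

1.46 km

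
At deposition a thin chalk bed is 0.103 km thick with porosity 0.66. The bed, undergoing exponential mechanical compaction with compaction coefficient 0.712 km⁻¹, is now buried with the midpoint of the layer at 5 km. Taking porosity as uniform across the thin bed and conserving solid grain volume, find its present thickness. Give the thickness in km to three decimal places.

0.036 km

Porosity at 5 km: φ = 0.66·exp(−0.712×5) = 0.0188
Solid-volume conservation: h(1−φ) = h₀(1−φ₀) ⇒ h = h₀·(1−φ₀)/(1−φ)
h = 0.103 × (1 − 0.66)/(1 − 0.0188) = 0.103 × 0.3465 = 0.0357 km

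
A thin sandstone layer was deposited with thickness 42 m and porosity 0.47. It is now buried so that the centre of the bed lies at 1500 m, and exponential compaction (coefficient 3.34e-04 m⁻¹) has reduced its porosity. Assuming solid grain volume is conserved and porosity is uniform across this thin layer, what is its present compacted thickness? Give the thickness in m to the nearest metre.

31 m

Working in km (1 km = 1000 m; β in km⁻¹ = β in m⁻¹ × 1000):
Porosity at 1.5 km: phi = 0.47·exp(−0.334×1.5) = 0.2848
Solid-volume conservation: h(1−phi) = h₀(1−phi₀) ⇒ h = h₀·(1−phi₀)/(1−phi)
h = 0.042 × (1 − 0.47)/(1 − 0.2848) = 0.042 × 0.7410 = 0.0311 km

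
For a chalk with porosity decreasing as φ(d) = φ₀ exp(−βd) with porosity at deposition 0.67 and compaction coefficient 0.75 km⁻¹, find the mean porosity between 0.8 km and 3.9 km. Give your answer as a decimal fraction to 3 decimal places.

⟨φ⟩ = (1/(d₂−d₁)) ∫ φ₀ e^(−βd) dd = φ₀·(e^(−β·d₁) − e^(−β·d₂)) / (β·(d₂−d₁))
e^(−0.75×0.8) = 0.5488; e^(−0.75×3.9) = 0.0537
⟨φ⟩ = 0.67 × (0.5488 − 0.0537) / (0.75 × 3.1) = 0.67 × 0.2130 = 0.1427

0.143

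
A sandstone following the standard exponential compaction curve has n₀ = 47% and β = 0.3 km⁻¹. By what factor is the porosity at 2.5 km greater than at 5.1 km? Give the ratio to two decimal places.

n(d₁)/n(d₂) = e^(−β·d₁)/e^(−β·d₂) = e^{β(d₂−d₁)}
= exp(0.3 × 2.6) = exp(0.78) = 2.1815

2.18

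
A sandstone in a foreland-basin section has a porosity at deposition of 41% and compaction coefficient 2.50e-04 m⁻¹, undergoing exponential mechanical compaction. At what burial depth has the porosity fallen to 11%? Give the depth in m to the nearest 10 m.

Working in km (1 km = 1000 m; β in km⁻¹ = β in m⁻¹ × 1000):
Invert Athy's law: d = ln(φ₀/φ) / β
d = ln(0.41/0.11) / 0.25 = ln(3.727) / 0.25 = 1.3157 / 0.25 = 5.263 km

5260 m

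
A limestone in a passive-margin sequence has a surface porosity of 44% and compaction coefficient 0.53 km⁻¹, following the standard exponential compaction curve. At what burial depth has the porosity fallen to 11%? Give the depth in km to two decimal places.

Invert Athy's law: Z = ln(φ₀/φ) / c
Z = ln(0.44/0.11) / 0.53 = ln(4) / 0.53 = 1.3863 / 0.53 = 2.616 km

2.62 km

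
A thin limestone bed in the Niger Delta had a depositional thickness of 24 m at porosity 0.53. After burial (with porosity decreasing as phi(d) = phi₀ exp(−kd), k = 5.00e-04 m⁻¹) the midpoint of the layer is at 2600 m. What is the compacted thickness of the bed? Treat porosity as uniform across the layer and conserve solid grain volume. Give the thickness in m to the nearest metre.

Working in km (1 km = 1000 m; k in km⁻¹ = k in m⁻¹ × 1000):
Porosity at 2.6 km: phi = 0.53·exp(−0.5×2.6) = 0.1444
Solid-volume conservation: h(1−phi) = h₀(1−phi₀) ⇒ h = h₀·(1−phi₀)/(1−phi)
h = 0.024 × (1 − 0.53)/(1 − 0.1444) = 0.024 × 0.5493 = 0.0132 km

13 m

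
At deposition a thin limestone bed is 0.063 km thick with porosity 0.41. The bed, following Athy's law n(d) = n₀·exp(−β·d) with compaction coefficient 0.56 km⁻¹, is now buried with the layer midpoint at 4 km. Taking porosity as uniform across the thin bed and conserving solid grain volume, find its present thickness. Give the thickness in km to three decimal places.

Porosity at 4 km: n = 0.41·exp(−0.56×4) = 0.0436
Solid-volume conservation: h(1−n) = h₀(1−n₀) ⇒ h = h₀·(1−n₀)/(1−n)
h = 0.063 × (1 − 0.41)/(1 − 0.0436) = 0.063 × 0.6169 = 0.0389 km

0.039 km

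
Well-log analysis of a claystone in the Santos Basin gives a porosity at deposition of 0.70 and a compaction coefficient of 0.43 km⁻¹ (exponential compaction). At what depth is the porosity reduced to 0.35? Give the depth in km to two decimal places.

1.61 km

Invert Athy's law: z = ln(n₀/n) / β
z = ln(0.7/0.35) / 0.43 = ln(2) / 0.43 = 0.6931 / 0.43 = 1.612 km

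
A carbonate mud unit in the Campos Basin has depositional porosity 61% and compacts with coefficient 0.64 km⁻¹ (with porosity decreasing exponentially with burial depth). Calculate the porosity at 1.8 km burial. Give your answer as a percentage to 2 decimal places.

n = n₀·exp(−β·d) = 0.61 × exp(−0.64 × 1.8) = 0.61 × exp(−1.152)
  = 0.61 × 0.3160 = 0.1928

19.28%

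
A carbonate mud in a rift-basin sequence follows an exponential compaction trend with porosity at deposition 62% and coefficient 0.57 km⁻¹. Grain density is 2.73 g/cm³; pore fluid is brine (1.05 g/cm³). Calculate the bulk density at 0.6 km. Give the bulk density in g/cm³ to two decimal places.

Porosity at depth: φ = 0.62·exp(−0.57×0.6) = 0.62×0.7103 = 0.4404
Bulk density: ρ_b = (1−φ)ρ_g + φ·ρ_f = 0.5596×2.73 + 0.4404×1.05
       = 1.528 + 0.462 = 1.990 g/cm³

1.99 g/cm³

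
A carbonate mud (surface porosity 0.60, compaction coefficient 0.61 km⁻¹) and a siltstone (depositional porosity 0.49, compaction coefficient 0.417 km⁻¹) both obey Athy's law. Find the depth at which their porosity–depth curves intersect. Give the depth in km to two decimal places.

Set phi₀ₐ e^(−kₐz) = phi₀ᵦ e^(−kᵦz) ⇒ ln(phi₀ₐ/phi₀ᵦ) = (kₐ − kᵦ)·z
z = ln(0.6/0.49) / (0.61 − 0.417) = 0.2025 / 0.193 = 1.049 km

1.05 km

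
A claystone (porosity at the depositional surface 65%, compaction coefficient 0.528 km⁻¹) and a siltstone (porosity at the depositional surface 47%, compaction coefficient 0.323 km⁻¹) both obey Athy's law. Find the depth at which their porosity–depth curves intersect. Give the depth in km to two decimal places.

Set φ₀ₐ e^(−cₐZ) = φ₀ᵦ e^(−cᵦZ) ⇒ ln(φ₀ₐ/φ₀ᵦ) = (cₐ − cᵦ)·Z
Z = ln(0.65/0.47) / (0.528 − 0.323) = 0.3242 / 0.205 = 1.582 km

1.58 km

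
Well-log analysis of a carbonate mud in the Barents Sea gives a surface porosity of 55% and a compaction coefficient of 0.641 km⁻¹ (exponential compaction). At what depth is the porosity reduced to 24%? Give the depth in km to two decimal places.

Invert Athy's law: Z = ln(n₀/n) / c
Z = ln(0.55/0.24) / 0.641 = ln(2.292) / 0.641 = 0.8293 / 0.641 = 1.294 km

1.29 km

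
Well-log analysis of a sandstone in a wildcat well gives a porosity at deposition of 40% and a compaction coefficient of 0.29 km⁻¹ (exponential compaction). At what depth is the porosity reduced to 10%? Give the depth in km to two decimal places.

4.78 km

Invert Athy's law: d = ln(φ₀/φ) / k
d = ln(0.4/0.1) / 0.29 = ln(4) / 0.29 = 1.3863 / 0.29 = 4.780 km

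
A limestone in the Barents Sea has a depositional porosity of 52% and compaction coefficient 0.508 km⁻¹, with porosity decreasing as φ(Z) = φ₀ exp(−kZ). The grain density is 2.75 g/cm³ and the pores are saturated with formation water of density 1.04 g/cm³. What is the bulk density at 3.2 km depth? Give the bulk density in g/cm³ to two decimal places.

2.58 g/cm³

Porosity at depth: φ = 0.52·exp(−0.508×3.2) = 0.52×0.1968 = 0.1023
Bulk density: ρ_b = (1−φ)ρ_g + φ·ρ_f = 0.8977×2.75 + 0.1023×1.04
       = 2.469 + 0.106 = 2.575 g/cm³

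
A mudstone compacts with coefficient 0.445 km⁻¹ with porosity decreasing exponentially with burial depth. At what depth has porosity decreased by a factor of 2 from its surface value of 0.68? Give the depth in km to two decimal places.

1.56 km

phi/phi₀ = 1/2 ⇒ exp(−c·d) = 1/2 ⇒ d = ln(2) / c
d = 0.6931 / 0.445 = 1.558 km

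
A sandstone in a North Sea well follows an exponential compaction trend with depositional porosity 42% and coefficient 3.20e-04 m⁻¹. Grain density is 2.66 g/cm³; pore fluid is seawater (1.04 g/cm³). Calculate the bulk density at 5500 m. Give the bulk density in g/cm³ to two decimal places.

2.54 g/cm³

Working in km (1 km = 1000 m; β in km⁻¹ = β in m⁻¹ × 1000):
Porosity at depth: φ = 0.42·exp(−0.32×5.5) = 0.42×0.1720 = 0.0723
Bulk density: ρ_b = (1−φ)ρ_g + φ·ρ_f = 0.9277×2.66 + 0.0723×1.04
       = 2.468 + 0.075 = 2.543 g/cm³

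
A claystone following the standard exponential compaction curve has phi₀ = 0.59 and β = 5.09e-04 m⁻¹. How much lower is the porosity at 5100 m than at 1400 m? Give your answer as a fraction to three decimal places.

0.245

Working in km (1 km = 1000 m; β in km⁻¹ = β in m⁻¹ × 1000):
phi(1.4) = 0.59·e^(−0.509×1.4) = 0.2893
phi(5.1) = 0.59·e^(−0.509×5.1) = 0.0440
Δphi = 0.2893 − 0.0440 = 0.2453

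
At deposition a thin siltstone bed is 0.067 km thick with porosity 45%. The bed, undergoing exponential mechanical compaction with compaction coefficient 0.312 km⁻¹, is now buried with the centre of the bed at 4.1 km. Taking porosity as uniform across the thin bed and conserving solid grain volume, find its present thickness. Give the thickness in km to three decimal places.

Porosity at 4.1 km: phi = 0.45·exp(−0.312×4.1) = 0.1252
Solid-volume conservation: h(1−phi) = h₀(1−phi₀) ⇒ h = h₀·(1−phi₀)/(1−phi)
h = 0.067 × (1 − 0.45)/(1 − 0.1252) = 0.067 × 0.6287 = 0.0421 km

0.042 km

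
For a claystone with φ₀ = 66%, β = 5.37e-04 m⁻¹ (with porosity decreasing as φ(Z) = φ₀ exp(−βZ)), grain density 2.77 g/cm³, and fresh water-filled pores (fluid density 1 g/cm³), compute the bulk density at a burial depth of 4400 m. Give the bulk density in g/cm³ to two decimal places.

2.66 g/cm³

Working in km (1 km = 1000 m; β in km⁻¹ = β in m⁻¹ × 1000):
Porosity at depth: φ = 0.66·exp(−0.537×4.4) = 0.66×0.0942 = 0.0621
Bulk density: ρ_b = (1−φ)ρ_g + φ·ρ_f = 0.9379×2.77 + 0.0621×1
       = 2.598 + 0.062 = 2.660 g/cm³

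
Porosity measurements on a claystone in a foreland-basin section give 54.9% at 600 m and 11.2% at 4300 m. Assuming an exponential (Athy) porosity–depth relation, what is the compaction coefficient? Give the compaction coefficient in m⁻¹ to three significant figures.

0.000430 m⁻¹

Working in km (1 km = 1000 m; c in km⁻¹ = c in m⁻¹ × 1000):
Athy: phi(Z) = phi₀ e^(−cZ) ⇒ phi₁/phi₂ = e^{c(Z₂−Z₁)} ⇒ c = ln(phi₁/phi₂)/(Z₂−Z₁)
c = ln(0.549/0.112) / (4.3 − 0.6) = ln(4.902) / 3.7 = 1.5896 / 3.7 = 0.4296 km⁻¹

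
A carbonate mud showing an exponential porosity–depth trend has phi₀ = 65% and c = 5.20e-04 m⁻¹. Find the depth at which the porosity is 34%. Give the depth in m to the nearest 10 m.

1250 m

Working in km (1 km = 1000 m; c in km⁻¹ = c in m⁻¹ × 1000):
Invert Athy's law: Z = ln(phi₀/phi) / c
Z = ln(0.65/0.34) / 0.52 = ln(1.912) / 0.52 = 0.6480 / 0.52 = 1.246 km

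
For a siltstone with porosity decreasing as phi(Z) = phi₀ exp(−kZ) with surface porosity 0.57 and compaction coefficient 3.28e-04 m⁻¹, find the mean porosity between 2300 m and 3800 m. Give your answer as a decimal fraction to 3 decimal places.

Working in km (1 km = 1000 m; k in km⁻¹ = k in m⁻¹ × 1000):
⟨phi⟩ = (1/(Z₂−Z₁)) ∫ phi₀ e^(−kZ) dZ = phi₀·(e^(−k·Z₁) − e^(−k·Z₂)) / (k·(Z₂−Z₁))
e^(−0.328×2.3) = 0.4703; e^(−0.328×3.8) = 0.2875
⟨phi⟩ = 0.57 × (0.4703 − 0.2875) / (0.328 × 1.5) = 0.57 × 0.3715 = 0.2117

0.212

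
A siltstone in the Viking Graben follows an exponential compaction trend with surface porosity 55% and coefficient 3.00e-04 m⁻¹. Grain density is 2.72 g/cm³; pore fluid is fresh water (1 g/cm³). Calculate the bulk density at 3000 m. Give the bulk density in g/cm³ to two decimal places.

2.34 g/cm³

Working in km (1 km = 1000 m; c in km⁻¹ = c in m⁻¹ × 1000):
Porosity at depth: phi = 0.55·exp(−0.3×3) = 0.55×0.4066 = 0.2236
Bulk density: ρ_b = (1−phi)ρ_g + phi·ρ_f = 0.7764×2.72 + 0.2236×1
       = 2.112 + 0.224 = 2.335 g/cm³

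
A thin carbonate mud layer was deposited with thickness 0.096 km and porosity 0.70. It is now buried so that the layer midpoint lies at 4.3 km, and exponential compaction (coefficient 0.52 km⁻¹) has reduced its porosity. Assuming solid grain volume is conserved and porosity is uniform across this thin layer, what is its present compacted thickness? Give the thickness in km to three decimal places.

0.031 km

Porosity at 4.3 km: n = 0.7·exp(−0.52×4.3) = 0.0748
Solid-volume conservation: h(1−n) = h₀(1−n₀) ⇒ h = h₀·(1−n₀)/(1−n)
h = 0.096 × (1 − 0.7)/(1 − 0.0748) = 0.096 × 0.3243 = 0.0311 km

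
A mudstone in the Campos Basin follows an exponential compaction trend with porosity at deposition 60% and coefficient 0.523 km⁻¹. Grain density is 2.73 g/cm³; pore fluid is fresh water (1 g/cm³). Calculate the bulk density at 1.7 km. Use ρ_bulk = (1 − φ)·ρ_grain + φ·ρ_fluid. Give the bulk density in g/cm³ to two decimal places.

2.30 g/cm³

Porosity at depth: n = 0.6·exp(−0.523×1.7) = 0.6×0.4110 = 0.2466
Bulk density: ρ_b = (1−n)ρ_g + n·ρ_f = 0.7534×2.73 + 0.2466×1
       = 2.057 + 0.247 = 2.303 g/cm³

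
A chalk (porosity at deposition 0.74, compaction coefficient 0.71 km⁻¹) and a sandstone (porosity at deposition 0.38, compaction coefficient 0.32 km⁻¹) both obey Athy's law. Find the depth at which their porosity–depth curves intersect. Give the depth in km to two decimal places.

Set phi₀ₐ e^(−βₐZ) = phi₀ᵦ e^(−βᵦZ) ⇒ ln(phi₀ₐ/phi₀ᵦ) = (βₐ − βᵦ)·Z
Z = ln(0.74/0.38) / (0.71 − 0.32) = 0.6665 / 0.39 = 1.709 km

1.71 km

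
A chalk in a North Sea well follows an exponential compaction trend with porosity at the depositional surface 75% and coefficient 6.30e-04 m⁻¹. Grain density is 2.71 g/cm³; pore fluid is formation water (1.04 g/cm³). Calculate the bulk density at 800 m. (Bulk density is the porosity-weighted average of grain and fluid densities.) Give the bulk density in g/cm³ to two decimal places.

1.95 g/cm³

Working in km (1 km = 1000 m; c in km⁻¹ = c in m⁻¹ × 1000):
Porosity at depth: n = 0.75·exp(−0.63×0.8) = 0.75×0.6041 = 0.4531
Bulk density: ρ_b = (1−n)ρ_g + n·ρ_f = 0.5469×2.71 + 0.4531×1.04
       = 1.482 + 0.471 = 1.953 g/cm³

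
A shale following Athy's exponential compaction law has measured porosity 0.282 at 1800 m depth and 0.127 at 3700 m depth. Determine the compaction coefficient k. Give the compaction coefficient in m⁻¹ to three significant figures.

0.000420 m⁻¹

Working in km (1 km = 1000 m; k in km⁻¹ = k in m⁻¹ × 1000):
Athy: phi(d) = phi₀ e^(−kd) ⇒ phi₁/phi₂ = e^{k(d₂−d₁)} ⇒ k = ln(phi₁/phi₂)/(d₂−d₁)
k = ln(0.282/0.127) / (3.7 − 1.8) = ln(2.22) / 1.9 = 0.7977 / 1.9 = 0.4199 km⁻¹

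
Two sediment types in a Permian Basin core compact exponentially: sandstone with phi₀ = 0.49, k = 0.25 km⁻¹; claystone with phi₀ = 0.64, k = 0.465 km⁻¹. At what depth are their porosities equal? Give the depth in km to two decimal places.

Set phi₀ₐ e^(−kₐZ) = phi₀ᵦ e^(−kᵦZ) ⇒ ln(phi₀ₐ/phi₀ᵦ) = (kₐ − kᵦ)·Z
Z = ln(0.49/0.64) / (0.25 − 0.465) = -0.2671 / -0.215 = 1.242 km

1.24 km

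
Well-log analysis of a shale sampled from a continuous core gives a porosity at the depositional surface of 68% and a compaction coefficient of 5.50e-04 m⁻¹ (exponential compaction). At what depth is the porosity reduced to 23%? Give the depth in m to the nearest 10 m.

1970 m

Working in km (1 km = 1000 m; β in km⁻¹ = β in m⁻¹ × 1000):
Invert Athy's law: d = ln(φ₀/φ) / β
d = ln(0.68/0.23) / 0.55 = ln(2.957) / 0.55 = 1.0840 / 0.55 = 1.971 km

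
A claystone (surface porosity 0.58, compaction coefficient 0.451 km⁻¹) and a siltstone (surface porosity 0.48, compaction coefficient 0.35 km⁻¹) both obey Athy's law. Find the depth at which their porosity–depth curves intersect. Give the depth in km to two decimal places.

1.87 km

Set n₀ₐ e^(−kₐd) = n₀ᵦ e^(−kᵦd) ⇒ ln(n₀ₐ/n₀ᵦ) = (kₐ − kᵦ)·d
d = ln(0.58/0.48) / (0.451 − 0.35) = 0.1892 / 0.101 = 1.874 km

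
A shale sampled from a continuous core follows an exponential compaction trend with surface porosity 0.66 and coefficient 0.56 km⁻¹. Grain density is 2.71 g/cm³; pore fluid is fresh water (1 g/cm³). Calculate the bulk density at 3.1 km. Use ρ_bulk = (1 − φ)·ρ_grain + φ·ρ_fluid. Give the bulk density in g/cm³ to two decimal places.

2.51 g/cm³

Porosity at depth: phi = 0.66·exp(−0.56×3.1) = 0.66×0.1762 = 0.1163
Bulk density: ρ_b = (1−phi)ρ_g + phi·ρ_f = 0.8837×2.71 + 0.1163×1
       = 2.395 + 0.116 = 2.511 g/cm³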